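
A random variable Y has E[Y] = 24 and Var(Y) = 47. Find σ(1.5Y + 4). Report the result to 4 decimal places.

10.2835

Var(1.5Y + 4) = (1.5)²·47 = 105.75
σ(1.5Y + 4) = √105.75 ≈ 10.2835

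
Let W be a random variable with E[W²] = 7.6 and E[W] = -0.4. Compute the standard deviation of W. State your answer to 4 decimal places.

Var(W) = 7.6 − (-0.4)² = 7.44
σ(W) = √7.44 ≈ 2.7276

2.7276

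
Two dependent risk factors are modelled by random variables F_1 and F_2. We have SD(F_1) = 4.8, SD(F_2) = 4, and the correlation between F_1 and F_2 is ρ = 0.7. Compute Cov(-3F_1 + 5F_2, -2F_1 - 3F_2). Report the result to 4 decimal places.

-115.2000

Var(F_1) = (4.8)² = 23.04;  Var(F_2) = (4)² = 16
Cov(F_1,F_2) = ρ·SD(F_1)·SD(F_2) = 0.7·4.8·4 = 13.44
Cov(-3F_1 + 5F_2, -2F_1 - 3F_2) = (-3)(-2)Var(F_1) + (5)(-3)Var(F_2) + [(-3)(-3) + (5)(-2)]Cov(F_1,F_2)
= 6·23.04 + -15·16 + -1·13.44 = -115.2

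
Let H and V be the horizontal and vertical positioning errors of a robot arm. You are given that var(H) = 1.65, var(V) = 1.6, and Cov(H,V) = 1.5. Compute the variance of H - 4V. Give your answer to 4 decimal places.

var(H - 4V) = (1)²·var(H) + (-4)²·var(V) + 2·(1)·(-4)·Cov(H,V)
= 1·1.65 + 16·1.6 + -8·1.5 = 15.25

15.2500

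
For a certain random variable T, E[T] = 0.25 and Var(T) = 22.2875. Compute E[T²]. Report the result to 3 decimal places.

E[T²] = Var(T) + (E[T])² = 22.2875 + (0.25)² = 22.35

22.350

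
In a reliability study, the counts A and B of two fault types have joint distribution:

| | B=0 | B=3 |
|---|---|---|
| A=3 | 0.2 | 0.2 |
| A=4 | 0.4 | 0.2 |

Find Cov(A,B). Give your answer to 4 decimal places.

E[A] = 3.6,  E[B] = 1.2
E[AB] = 4.2
Cov(A,B) = E[AB] − E[A]E[B] = 4.2 − (3.6)(1.2) = -0.12

-0.1200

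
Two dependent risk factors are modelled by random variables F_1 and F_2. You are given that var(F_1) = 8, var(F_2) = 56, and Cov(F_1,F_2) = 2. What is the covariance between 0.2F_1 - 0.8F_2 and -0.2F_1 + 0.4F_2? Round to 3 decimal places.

Cov(0.2F_1 - 0.8F_2, -0.2F_1 + 0.4F_2) = (0.2)(-0.2)var(F_1) + (-0.8)(0.4)var(F_2) + [(0.2)(0.4) + (-0.8)(-0.2)]Cov(F_1,F_2)
= -0.04·8 + -0.32·56 + 0.24·2 = -17.76

-17.760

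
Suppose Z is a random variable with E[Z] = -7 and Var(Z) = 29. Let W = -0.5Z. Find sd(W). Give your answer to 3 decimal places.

Var(-0.5Z) = (-0.5)²·29 = 7.25
sd(W) = √7.25 ≈ 2.693

2.693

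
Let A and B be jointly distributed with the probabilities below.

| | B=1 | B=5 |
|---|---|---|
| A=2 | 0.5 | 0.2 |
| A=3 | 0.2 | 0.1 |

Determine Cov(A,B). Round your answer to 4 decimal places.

E[A] = 2.3,  E[B] = 2.2
E[AB] = 5.1
Cov(A,B) = E[AB] − E[A]E[B] = 5.1 − (2.3)(2.2) = 0.04

0.0400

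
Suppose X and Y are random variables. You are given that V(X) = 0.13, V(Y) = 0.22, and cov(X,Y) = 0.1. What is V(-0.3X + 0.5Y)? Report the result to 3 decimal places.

0.037

V(-0.3X + 0.5Y) = (-0.3)²·V(X) + (0.5)²·V(Y) + 2·(-0.3)·(0.5)·cov(X,Y)
= 0.09·0.13 + 0.25·0.22 + -0.3·0.1 = 0.0367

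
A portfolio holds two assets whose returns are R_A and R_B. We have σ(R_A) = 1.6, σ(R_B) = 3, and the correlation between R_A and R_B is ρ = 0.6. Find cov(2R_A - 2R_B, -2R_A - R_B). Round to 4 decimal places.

13.5200

Var(R_A) = (1.6)² = 2.56;  Var(R_B) = (3)² = 9
cov(R_A,R_B) = ρ·σ(R_A)·σ(R_B) = 0.6·1.6·3 = 2.88
cov(2R_A - 2R_B, -2R_A - R_B) = (2)(-2)Var(R_A) + (-2)(-1)Var(R_B) + [(2)(-1) + (-2)(-2)]cov(R_A,R_B)
= -4·2.56 + 2·9 + 2·2.88 = 13.52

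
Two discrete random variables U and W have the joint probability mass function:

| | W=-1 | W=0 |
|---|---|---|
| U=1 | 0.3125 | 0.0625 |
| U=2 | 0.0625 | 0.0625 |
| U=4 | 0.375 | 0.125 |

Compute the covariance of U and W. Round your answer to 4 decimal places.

0.0313

E[U] = 2.625,  E[W] = -0.75
E[UW] = -1.9375
Cov(U,W) = E[UW] − E[U]E[W] = -1.9375 − (2.625)(-0.75) = 0.03125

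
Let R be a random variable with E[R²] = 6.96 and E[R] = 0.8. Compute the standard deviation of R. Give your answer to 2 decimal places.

2.51

V(R) = 6.96 − (0.8)² = 6.32
SD(R) = √6.32 ≈ 2.51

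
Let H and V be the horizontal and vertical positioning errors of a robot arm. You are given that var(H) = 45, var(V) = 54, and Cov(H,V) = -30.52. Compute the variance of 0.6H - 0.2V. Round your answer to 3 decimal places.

var(0.6H - 0.2V) = (0.6)²·var(H) + (-0.2)²·var(V) + 2·(0.6)·(-0.2)·Cov(H,V)
= 0.36·45 + 0.04·54 + -0.24·-30.52 = 25.6848

25.685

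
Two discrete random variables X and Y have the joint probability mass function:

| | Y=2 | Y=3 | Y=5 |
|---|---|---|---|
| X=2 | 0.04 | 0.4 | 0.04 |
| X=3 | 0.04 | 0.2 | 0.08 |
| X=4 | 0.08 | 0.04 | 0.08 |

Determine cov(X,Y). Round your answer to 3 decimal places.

E[X] = 2.72,  E[Y] = 3.24
E[XY] = 8.92
cov(X,Y) = E[XY] − E[X]E[Y] = 8.92 − (2.72)(3.24) = 0.1072

0.107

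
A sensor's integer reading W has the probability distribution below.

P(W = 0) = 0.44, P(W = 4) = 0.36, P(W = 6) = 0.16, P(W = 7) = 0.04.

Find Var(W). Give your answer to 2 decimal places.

6.30

E[W] = (0)(0.44) + (4)(0.36) + (6)(0.16) + (7)(0.04) = 2.68
E[W²] = (0)²(0.44) + (4)²(0.36) + (6)²(0.16) + (7)²(0.04) = 13.48
Var(W) = E[W²] − (E[W])² = 13.48 − (2.68)² = 6.2976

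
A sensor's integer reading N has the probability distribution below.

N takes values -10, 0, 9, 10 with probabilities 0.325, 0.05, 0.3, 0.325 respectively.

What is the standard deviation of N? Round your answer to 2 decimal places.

E[N] = (-10)(0.325) + (0)(0.05) + (9)(0.3) + (10)(0.325) = 2.7
E[N²] = (-10)²(0.325) + (0)²(0.05) + (9)²(0.3) + (10)²(0.325) = 89.3
Var(N) = E[N²] − (E[N])² = 89.3 − (2.7)² = 82.01
SD(N) = √82.01 ≈ 9.06

9.06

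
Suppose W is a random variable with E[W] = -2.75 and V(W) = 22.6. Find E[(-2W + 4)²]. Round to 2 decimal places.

E[-2W + 4] = -2·-2.75 + 4 = 9.5
V(-2W + 4) = (-2)²·22.6 = 90.4
E[(-2W + 4)²] = V((-2W + 4)) + (E[(-2W + 4)])² = 90.4 + (9.5)² = 180.65

180.65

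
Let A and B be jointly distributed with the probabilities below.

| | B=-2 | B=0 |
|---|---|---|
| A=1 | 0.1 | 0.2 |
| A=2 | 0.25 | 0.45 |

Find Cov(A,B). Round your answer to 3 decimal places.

E[A] = 1.7,  E[B] = -0.7
E[AB] = -1.2
Cov(A,B) = E[AB] − E[A]E[B] = -1.2 − (1.7)(-0.7) = -0.01

-0.010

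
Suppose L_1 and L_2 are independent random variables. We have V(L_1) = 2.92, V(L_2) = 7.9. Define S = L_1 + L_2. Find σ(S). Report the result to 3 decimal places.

3.289

By independence, V(S) = (1)²V(L_1) + (1)²V(L_2)
= (1)²·2.92 + (1)²·7.9 = 10.82
σ(S) = √10.82 ≈ 3.289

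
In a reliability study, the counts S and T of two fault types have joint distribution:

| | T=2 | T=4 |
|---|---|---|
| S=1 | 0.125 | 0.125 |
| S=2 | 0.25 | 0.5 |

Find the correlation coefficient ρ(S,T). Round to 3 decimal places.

0.149

E[S] = 1.75,  E[T] = 3.25
E[ST] = 5.75
cov(S,T) = E[ST] − E[S]E[T] = 5.75 − (1.75)(3.25) = 0.0625
var(S) = 0.1875,  var(T) = 0.9375
ρ = 0.0625 / √(0.1875·0.9375) ≈ 0.149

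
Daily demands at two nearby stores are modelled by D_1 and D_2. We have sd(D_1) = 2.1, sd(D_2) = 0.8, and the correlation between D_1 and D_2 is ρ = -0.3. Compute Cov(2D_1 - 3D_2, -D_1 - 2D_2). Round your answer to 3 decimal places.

-4.476

V(D_1) = (2.1)² = 4.41;  V(D_2) = (0.8)² = 0.64
Cov(D_1,D_2) = ρ·sd(D_1)·sd(D_2) = -0.3·2.1·0.8 = -0.504
Cov(2D_1 - 3D_2, -D_1 - 2D_2) = (2)(-1)V(D_1) + (-3)(-2)V(D_2) + [(2)(-2) + (-3)(-1)]Cov(D_1,D_2)
= -2·4.41 + 6·0.64 + -1·-0.504 = -4.476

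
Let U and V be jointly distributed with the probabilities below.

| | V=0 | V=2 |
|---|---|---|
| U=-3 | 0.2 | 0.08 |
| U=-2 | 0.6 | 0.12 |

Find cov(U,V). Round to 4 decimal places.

-0.0480

E[U] = -2.28,  E[V] = 0.4
E[UV] = -0.96
cov(U,V) = E[UV] − E[U]E[V] = -0.96 − (-2.28)(0.4) = -0.048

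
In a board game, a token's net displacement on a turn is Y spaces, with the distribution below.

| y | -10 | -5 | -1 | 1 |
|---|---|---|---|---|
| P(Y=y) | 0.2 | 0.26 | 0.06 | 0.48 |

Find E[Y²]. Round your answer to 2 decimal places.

27.04

E[Y²] = (-10)²(0.2) + (-5)²(0.26) + (-1)²(0.06) + (1)²(0.48) = 27.04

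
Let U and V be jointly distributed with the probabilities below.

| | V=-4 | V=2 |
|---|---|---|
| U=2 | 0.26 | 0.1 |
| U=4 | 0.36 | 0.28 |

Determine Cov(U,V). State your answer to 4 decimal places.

E[U] = 3.28,  E[V] = -1.72
E[UV] = -5.2
Cov(U,V) = E[UV] − E[U]E[V] = -5.2 − (3.28)(-1.72) = 0.4416

0.4416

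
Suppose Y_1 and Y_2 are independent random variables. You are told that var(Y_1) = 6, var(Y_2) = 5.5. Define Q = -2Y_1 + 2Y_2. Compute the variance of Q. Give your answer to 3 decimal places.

By independence, var(Q) = (-2)²var(Y_1) + (2)²var(Y_2)
= (-2)²·6 + (2)²·5.5 = 46

46.000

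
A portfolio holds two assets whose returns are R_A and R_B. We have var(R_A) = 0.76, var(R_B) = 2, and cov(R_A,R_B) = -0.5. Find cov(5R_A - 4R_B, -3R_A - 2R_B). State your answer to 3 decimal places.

3.600

cov(5R_A - 4R_B, -3R_A - 2R_B) = (5)(-3)var(R_A) + (-4)(-2)var(R_B) + [(5)(-2) + (-4)(-3)]cov(R_A,R_B)
= -15·0.76 + 8·2 + 2·-0.5 = 3.6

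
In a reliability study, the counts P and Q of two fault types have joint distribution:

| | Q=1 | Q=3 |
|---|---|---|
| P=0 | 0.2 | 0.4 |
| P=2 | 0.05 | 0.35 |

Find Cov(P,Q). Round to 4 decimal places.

0.2000

E[P] = 0.8,  E[Q] = 2.5
E[PQ] = 2.2
Cov(P,Q) = E[PQ] − E[P]E[Q] = 2.2 − (0.8)(2.5) = 0.2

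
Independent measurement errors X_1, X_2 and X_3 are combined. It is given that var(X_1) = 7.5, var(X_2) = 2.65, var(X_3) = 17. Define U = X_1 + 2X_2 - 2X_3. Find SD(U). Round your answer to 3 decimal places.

9.279

By independence, var(U) = (1)²var(X_1) + (2)²var(X_2) + (-2)²var(X_3)
= (1)²·7.5 + (2)²·2.65 + (-2)²·17 = 86.1
SD(U) = √86.1 ≈ 9.279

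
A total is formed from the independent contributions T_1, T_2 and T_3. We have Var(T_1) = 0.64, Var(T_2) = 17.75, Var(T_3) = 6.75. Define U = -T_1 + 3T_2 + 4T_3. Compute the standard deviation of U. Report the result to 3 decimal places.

By independence, Var(U) = (-1)²Var(T_1) + (3)²Var(T_2) + (4)²Var(T_3)
= (-1)²·0.64 + (3)²·17.75 + (4)²·6.75 = 268.39
SD(U) = √268.39 ≈ 16.383

16.383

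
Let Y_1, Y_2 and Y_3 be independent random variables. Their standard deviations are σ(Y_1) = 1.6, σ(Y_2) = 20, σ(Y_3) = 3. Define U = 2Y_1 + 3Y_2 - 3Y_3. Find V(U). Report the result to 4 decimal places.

3691.2400

V(Y_1) = 2.56, V(Y_2) = 400, V(Y_3) = 9
By independence, V(U) = (2)²V(Y_1) + (3)²V(Y_2) + (-3)²V(Y_3)
= (2)²·2.56 + (3)²·400 + (-3)²·9 = 3691.24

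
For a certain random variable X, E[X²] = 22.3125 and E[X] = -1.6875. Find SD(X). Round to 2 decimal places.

V(X) = 22.3125 − (-1.6875)² = 19.46484375
SD(X) = √19.46484375 ≈ 4.41

4.41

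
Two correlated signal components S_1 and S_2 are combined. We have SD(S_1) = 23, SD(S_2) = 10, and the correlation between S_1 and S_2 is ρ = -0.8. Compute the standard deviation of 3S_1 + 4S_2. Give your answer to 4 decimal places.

Var(S_1) = (23)² = 529;  Var(S_2) = (10)² = 100
Cov(S_1,S_2) = ρ·SD(S_1)·SD(S_2) = -0.8·23·10 = -184
Var(3S_1 + 4S_2) = (3)²·Var(S_1) + (4)²·Var(S_2) + 2·(3)·(4)·Cov(S_1,S_2)
= 9·529 + 16·100 + 24·-184 = 1945
SD(3S_1 + 4S_2) = √1945 ≈ 44.1022

44.1022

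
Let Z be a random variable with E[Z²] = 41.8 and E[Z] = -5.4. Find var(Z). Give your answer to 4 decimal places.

12.6400

var(Z) = 41.8 − (-5.4)² = 12.64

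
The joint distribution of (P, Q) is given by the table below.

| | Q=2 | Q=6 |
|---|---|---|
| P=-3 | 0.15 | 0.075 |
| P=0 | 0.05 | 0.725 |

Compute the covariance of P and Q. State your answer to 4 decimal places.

1.2600

E[P] = -0.675,  E[Q] = 5.2
E[PQ] = -2.25
cov(P,Q) = E[PQ] − E[P]E[Q] = -2.25 − (-0.675)(5.2) = 1.26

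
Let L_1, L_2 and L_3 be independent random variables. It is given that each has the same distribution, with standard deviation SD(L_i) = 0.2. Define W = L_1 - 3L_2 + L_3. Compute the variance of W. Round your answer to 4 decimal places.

0.4400

Var(L_i) = (0.2)² = 0.04
By independence, Var(W) = (1)²Var(L_1) + (-3)²Var(L_2) + (1)²Var(L_3)
= (1)²·0.04 + (-3)²·0.04 + (1)²·0.04 = 0.44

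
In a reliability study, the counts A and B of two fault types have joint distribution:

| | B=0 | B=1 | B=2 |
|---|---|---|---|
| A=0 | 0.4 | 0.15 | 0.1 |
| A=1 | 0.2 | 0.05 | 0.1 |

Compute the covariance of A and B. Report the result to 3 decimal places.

E[A] = 0.35,  E[B] = 0.6
E[AB] = 0.25
cov(A,B) = E[AB] − E[A]E[B] = 0.25 − (0.35)(0.6) = 0.04

0.040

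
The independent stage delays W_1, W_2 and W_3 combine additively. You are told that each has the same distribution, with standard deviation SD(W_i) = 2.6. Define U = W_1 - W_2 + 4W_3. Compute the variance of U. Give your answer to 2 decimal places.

Var(W_i) = (2.6)² = 6.76
By independence, Var(U) = (1)²Var(W_1) + (-1)²Var(W_2) + (4)²Var(W_3)
= (1)²·6.76 + (-1)²·6.76 + (4)²·6.76 = 121.68

121.68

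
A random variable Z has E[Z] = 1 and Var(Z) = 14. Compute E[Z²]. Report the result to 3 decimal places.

15.000

E[Z²] = Var(Z) + (E[Z])² = 14 + (1)² = 15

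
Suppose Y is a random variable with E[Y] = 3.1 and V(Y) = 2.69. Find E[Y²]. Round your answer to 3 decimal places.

12.300

E[Y²] = V(Y) + (E[Y])² = 2.69 + (3.1)² = 12.3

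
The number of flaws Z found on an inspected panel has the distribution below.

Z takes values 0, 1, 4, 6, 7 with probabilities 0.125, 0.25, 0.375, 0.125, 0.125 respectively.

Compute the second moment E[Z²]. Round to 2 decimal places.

16.88

E[Z²] = (0)²(0.125) + (1)²(0.25) + (4)²(0.375) + (6)²(0.125) + (7)²(0.125) = 16.875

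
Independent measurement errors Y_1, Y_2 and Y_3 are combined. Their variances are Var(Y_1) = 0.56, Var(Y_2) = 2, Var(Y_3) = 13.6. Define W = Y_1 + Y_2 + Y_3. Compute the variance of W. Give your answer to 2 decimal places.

By independence, Var(W) = (1)²Var(Y_1) + (1)²Var(Y_2) + (1)²Var(Y_3)
= (1)²·0.56 + (1)²·2 + (1)²·13.6 = 16.16

16.16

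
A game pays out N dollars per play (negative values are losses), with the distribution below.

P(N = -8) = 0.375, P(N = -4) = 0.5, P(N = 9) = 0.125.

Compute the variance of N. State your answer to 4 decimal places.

27.1094

E[N] = (-8)(0.375) + (-4)(0.5) + (9)(0.125) = -3.875
E[N²] = (-8)²(0.375) + (-4)²(0.5) + (9)²(0.125) = 42.125
Var(N) = E[N²] − (E[N])² = 42.125 − (-3.875)² = 27.109375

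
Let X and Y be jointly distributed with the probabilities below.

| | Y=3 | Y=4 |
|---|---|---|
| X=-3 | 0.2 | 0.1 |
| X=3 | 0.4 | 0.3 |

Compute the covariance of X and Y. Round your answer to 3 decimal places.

0.120

E[X] = 1.2,  E[Y] = 3.4
E[XY] = 4.2
Cov(X,Y) = E[XY] − E[X]E[Y] = 4.2 − (1.2)(3.4) = 0.12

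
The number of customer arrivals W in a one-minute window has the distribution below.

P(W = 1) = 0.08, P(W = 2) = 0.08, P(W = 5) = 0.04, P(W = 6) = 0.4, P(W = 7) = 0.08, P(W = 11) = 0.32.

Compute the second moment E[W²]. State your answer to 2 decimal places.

E[W²] = (1)²(0.08) + (2)²(0.08) + (5)²(0.04) + (6)²(0.4) + (7)²(0.08) + (11)²(0.32) = 58.44

58.44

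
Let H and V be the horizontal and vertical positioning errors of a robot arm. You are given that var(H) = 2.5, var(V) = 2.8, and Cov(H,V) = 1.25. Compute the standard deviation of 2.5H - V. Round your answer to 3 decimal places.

var(2.5H - V) = (2.5)²·var(H) + (-1)²·var(V) + 2·(2.5)·(-1)·Cov(H,V)
= 6.25·2.5 + 1·2.8 + -5·1.25 = 12.175
sd(2.5H - V) = √12.175 ≈ 3.489

3.489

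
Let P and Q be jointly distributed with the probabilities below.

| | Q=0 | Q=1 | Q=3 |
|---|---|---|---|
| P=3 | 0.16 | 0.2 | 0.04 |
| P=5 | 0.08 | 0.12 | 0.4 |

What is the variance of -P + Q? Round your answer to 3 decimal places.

1.206

E[P] = 4.2,  E[Q] = 1.64,  E[PQ] = 7.56
V(P) = 18.6 − (4.2)² = 0.96;  V(Q) = 4.28 − (1.64)² = 1.5904
cov(P,Q) = 7.56 − (4.2)(1.64) = 0.672
V(-P + Q) = (-1)²·0.96 + (1)²·1.5904 + 2·(-1)·(1)·0.672 = 1.2064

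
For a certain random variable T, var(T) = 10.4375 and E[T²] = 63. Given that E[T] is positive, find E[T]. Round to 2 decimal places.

(E[T])² = E[T²] − var(T) = 63 − 10.4375 = 52.5625
E[T] = √52.5625 = 7.25

7.25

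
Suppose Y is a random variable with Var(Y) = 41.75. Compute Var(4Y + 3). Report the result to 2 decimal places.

668.00

Var(4Y + 3) = (4)²·Var(Y) = 16·41.75 = 668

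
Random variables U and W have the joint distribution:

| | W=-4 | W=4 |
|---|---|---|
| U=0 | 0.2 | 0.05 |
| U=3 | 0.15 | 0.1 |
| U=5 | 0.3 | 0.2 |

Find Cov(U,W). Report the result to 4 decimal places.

E[U] = 3.25,  E[W] = -1.2
E[UW] = -2.6
Cov(U,W) = E[UW] − E[U]E[W] = -2.6 − (3.25)(-1.2) = 1.3

1.3000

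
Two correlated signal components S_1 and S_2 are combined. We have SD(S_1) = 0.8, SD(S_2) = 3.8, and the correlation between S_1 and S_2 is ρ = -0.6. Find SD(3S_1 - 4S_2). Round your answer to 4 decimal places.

Var(S_1) = (0.8)² = 0.64;  Var(S_2) = (3.8)² = 14.44
Cov(S_1,S_2) = ρ·SD(S_1)·SD(S_2) = -0.6·0.8·3.8 = -1.824
Var(3S_1 - 4S_2) = (3)²·Var(S_1) + (-4)²·Var(S_2) + 2·(3)·(-4)·Cov(S_1,S_2)
= 9·0.64 + 16·14.44 + -24·-1.824 = 280.576
SD(3S_1 - 4S_2) = √280.576 ≈ 16.7504

16.7504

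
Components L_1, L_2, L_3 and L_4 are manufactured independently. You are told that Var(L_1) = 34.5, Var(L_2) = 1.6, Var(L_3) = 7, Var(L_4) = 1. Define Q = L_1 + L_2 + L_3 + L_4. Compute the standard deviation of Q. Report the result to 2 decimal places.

By independence, Var(Q) = (1)²Var(L_1) + (1)²Var(L_2) + (1)²Var(L_3) + (1)²Var(L_4)
= (1)²·34.5 + (1)²·1.6 + (1)²·7 + (1)²·1 = 44.1
sd(Q) = √44.1 ≈ 6.64

6.64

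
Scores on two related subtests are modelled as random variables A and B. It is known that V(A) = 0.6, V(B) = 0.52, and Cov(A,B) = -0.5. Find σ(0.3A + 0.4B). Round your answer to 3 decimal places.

V(0.3A + 0.4B) = (0.3)²·V(A) + (0.4)²·V(B) + 2·(0.3)·(0.4)·Cov(A,B)
= 0.09·0.6 + 0.16·0.52 + 0.24·-0.5 = 0.0172
σ(0.3A + 0.4B) = √0.0172 ≈ 0.131

0.131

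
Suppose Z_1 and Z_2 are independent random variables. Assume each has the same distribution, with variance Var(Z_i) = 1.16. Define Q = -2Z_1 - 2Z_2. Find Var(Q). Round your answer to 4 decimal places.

9.2800

By independence, Var(Q) = (-2)²Var(Z_1) + (-2)²Var(Z_2)
= (-2)²·1.16 + (-2)²·1.16 = 9.28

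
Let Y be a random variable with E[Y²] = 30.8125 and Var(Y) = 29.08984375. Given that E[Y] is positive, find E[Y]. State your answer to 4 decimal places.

1.3125

(E[Y])² = E[Y²] − Var(Y) = 30.8125 − 29.08984375 = 1.72265625
E[Y] = √1.72265625 = 1.3125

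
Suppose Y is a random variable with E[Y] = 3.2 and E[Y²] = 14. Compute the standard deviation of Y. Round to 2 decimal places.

var(Y) = 14 − (3.2)² = 3.76
SD(Y) = √3.76 ≈ 1.94

1.94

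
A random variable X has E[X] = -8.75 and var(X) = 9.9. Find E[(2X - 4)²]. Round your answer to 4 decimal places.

501.8500

E[2X - 4] = 2·-8.75 − 4 = -21.5
var(2X - 4) = (2)²·9.9 = 39.6
E[(2X - 4)²] = var((2X - 4)) + (E[(2X - 4)])² = 39.6 + (-21.5)² = 501.85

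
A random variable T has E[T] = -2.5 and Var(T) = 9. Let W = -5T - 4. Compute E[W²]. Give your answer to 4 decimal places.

297.2500

E[-5T - 4] = -5·-2.5 − 4 = 8.5
Var(-5T - 4) = (-5)²·9 = 225
E[W²] = Var(W) + (E[W])² = 225 + (8.5)² = 297.25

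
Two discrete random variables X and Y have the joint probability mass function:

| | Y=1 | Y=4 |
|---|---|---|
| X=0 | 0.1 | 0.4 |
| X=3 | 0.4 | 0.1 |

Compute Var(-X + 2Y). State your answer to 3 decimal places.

E[X] = 1.5,  E[Y] = 2.5,  E[XY] = 2.4
Var(X) = 4.5 − (1.5)² = 2.25;  Var(Y) = 8.5 − (2.5)² = 2.25
cov(X,Y) = 2.4 − (1.5)(2.5) = -1.35
Var(-X + 2Y) = (-1)²·2.25 + (2)²·2.25 + 2·(-1)·(2)·-1.35 = 16.65

16.650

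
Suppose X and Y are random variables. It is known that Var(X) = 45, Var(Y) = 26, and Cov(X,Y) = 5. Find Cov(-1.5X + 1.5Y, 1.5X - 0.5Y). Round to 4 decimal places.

-105.7500

Cov(-1.5X + 1.5Y, 1.5X - 0.5Y) = (-1.5)(1.5)Var(X) + (1.5)(-0.5)Var(Y) + [(-1.5)(-0.5) + (1.5)(1.5)]Cov(X,Y)
= -2.25·45 + -0.75·26 + 3·5 = -105.75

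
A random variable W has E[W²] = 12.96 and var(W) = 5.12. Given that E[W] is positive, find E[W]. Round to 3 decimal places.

(E[W])² = E[W²] − var(W) = 12.96 − 5.12 = 7.84
E[W] = √7.84 = 2.8

2.800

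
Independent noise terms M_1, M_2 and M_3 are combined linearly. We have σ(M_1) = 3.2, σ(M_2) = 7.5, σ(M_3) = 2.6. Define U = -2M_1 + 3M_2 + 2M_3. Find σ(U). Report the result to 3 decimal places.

Var(M_1) = 10.24, Var(M_2) = 56.25, Var(M_3) = 6.76
By independence, Var(U) = (-2)²Var(M_1) + (3)²Var(M_2) + (2)²Var(M_3)
= (-2)²·10.24 + (3)²·56.25 + (2)²·6.76 = 574.25
σ(U) = √574.25 ≈ 23.964

23.964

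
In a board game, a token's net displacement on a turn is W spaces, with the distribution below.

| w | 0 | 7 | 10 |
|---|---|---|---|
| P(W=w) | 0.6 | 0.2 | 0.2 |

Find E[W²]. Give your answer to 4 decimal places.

E[W²] = (0)²(0.6) + (7)²(0.2) + (10)²(0.2) = 29.8

29.8000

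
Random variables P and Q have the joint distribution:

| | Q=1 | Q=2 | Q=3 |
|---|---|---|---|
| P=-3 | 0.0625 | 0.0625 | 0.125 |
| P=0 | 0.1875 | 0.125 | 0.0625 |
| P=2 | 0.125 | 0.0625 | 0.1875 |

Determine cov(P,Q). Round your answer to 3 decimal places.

-0.063

E[P] = 0,  E[Q] = 2
E[PQ] = -0.0625
cov(P,Q) = E[PQ] − E[P]E[Q] = -0.0625 − (0)(2) = -0.0625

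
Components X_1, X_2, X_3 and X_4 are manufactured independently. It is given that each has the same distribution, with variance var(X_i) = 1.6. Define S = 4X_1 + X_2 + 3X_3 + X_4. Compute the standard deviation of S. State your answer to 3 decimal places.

By independence, var(S) = (4)²var(X_1) + (1)²var(X_2) + (3)²var(X_3) + (1)²var(X_4)
= (4)²·1.6 + (1)²·1.6 + (3)²·1.6 + (1)²·1.6 = 43.2
SD(S) = √43.2 ≈ 6.573

6.573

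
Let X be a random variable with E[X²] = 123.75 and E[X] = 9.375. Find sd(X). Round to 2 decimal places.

5.99

Var(X) = 123.75 − (9.375)² = 35.859375
sd(X) = √35.859375 ≈ 5.99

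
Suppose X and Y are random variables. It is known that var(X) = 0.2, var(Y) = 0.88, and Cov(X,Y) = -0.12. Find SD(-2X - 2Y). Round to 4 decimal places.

var(-2X - 2Y) = (-2)²·var(X) + (-2)²·var(Y) + 2·(-2)·(-2)·Cov(X,Y)
= 4·0.2 + 4·0.88 + 8·-0.12 = 3.36
SD(-2X - 2Y) = √3.36 ≈ 1.8330

1.8330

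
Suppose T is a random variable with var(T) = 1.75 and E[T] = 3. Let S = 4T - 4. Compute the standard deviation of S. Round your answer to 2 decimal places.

5.29

var(4T - 4) = (4)²·1.75 = 28
SD(S) = √28 ≈ 5.29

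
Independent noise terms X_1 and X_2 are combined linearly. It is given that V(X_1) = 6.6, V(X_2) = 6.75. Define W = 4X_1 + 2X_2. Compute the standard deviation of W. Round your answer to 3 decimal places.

By independence, V(W) = (4)²V(X_1) + (2)²V(X_2)
= (4)²·6.6 + (2)²·6.75 = 132.6
SD(W) = √132.6 ≈ 11.515

11.515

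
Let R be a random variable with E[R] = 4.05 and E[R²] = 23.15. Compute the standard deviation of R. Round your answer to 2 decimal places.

2.60

var(R) = 23.15 − (4.05)² = 6.7475
SD(R) = √6.7475 ≈ 2.60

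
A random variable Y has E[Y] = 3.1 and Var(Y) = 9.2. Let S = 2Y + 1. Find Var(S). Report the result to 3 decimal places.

36.800

Var(2Y + 1) = (2)²·Var(Y) = 4·9.2 = 36.8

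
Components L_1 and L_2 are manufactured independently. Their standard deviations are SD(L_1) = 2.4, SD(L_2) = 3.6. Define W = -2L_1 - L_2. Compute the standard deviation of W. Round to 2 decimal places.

var(L_1) = 5.76, var(L_2) = 12.96
By independence, var(W) = (-2)²var(L_1) + (-1)²var(L_2)
= (-2)²·5.76 + (-1)²·12.96 = 36
SD(W) = √36 ≈ 6.00

6.00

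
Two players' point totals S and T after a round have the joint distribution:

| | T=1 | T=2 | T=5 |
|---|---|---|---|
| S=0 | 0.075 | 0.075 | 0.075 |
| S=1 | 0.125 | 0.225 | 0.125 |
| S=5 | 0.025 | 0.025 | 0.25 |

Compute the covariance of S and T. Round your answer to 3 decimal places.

E[S] = 1.975,  E[T] = 3.125
E[ST] = 7.825
Cov(S,T) = E[ST] − E[S]E[T] = 7.825 − (1.975)(3.125) = 1.653125

1.653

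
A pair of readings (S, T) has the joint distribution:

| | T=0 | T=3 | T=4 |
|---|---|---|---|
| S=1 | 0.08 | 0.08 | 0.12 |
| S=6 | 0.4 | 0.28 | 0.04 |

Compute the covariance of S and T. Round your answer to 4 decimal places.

-1.1920

E[S] = 4.6,  E[T] = 1.72
E[ST] = 6.72
cov(S,T) = E[ST] − E[S]E[T] = 6.72 − (4.6)(1.72) = -1.192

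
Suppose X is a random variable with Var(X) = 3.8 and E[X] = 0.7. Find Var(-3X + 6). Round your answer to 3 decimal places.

Var(-3X + 6) = (-3)²·Var(X) = 9·3.8 = 34.2

34.200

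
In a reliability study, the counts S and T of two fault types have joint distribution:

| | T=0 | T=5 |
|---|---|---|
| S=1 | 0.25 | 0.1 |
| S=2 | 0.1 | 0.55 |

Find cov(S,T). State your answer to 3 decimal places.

E[S] = 1.65,  E[T] = 3.25
E[ST] = 6
cov(S,T) = E[ST] − E[S]E[T] = 6 − (1.65)(3.25) = 0.6375

0.638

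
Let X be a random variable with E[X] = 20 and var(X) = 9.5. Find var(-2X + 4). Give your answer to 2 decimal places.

var(-2X + 4) = (-2)²·var(X) = 4·9.5 = 38

38.00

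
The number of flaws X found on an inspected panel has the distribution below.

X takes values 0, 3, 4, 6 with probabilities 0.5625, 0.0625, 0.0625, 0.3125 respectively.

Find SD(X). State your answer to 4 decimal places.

2.7322

E[X] = (0)(0.5625) + (3)(0.0625) + (4)(0.0625) + (6)(0.3125) = 2.3125
E[X²] = (0)²(0.5625) + (3)²(0.0625) + (4)²(0.0625) + (6)²(0.3125) = 12.8125
V(X) = E[X²] − (E[X])² = 12.8125 − (2.3125)² = 7.46484375
SD(X) = √7.46484375 ≈ 2.7322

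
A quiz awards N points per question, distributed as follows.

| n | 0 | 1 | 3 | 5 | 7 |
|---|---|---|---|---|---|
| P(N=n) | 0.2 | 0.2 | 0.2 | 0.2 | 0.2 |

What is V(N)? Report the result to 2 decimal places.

E[N] = (0)(0.2) + (1)(0.2) + (3)(0.2) + (5)(0.2) + (7)(0.2) = 3.2
E[N²] = (0)²(0.2) + (1)²(0.2) + (3)²(0.2) + (5)²(0.2) + (7)²(0.2) = 16.8
V(N) = E[N²] − (E[N])² = 16.8 − (3.2)² = 6.56

6.56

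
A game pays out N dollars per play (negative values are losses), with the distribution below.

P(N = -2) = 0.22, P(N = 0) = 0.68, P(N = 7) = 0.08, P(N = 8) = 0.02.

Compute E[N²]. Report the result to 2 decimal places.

E[N²] = (-2)²(0.22) + (0)²(0.68) + (7)²(0.08) + (8)²(0.02) = 6.08

6.08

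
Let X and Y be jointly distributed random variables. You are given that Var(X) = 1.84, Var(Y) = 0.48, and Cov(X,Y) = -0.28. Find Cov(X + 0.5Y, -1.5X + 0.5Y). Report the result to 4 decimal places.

Cov(X + 0.5Y, -1.5X + 0.5Y) = (1)(-1.5)Var(X) + (0.5)(0.5)Var(Y) + [(1)(0.5) + (0.5)(-1.5)]Cov(X,Y)
= -1.5·1.84 + 0.25·0.48 + -0.25·-0.28 = -2.57

-2.5700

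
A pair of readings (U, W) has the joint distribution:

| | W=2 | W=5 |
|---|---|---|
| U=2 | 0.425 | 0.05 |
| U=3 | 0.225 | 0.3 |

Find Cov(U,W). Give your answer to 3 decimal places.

0.349

E[U] = 2.525,  E[W] = 3.05
E[UW] = 8.05
Cov(U,W) = E[UW] − E[U]E[W] = 8.05 − (2.525)(3.05) = 0.34875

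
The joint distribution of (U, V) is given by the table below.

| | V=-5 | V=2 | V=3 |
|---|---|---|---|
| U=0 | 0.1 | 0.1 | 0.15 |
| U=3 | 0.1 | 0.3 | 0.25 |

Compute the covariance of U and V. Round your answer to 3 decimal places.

E[U] = 1.95,  E[V] = 1
E[UV] = 2.55
Cov(U,V) = E[UV] − E[U]E[V] = 2.55 − (1.95)(1) = 0.6

0.600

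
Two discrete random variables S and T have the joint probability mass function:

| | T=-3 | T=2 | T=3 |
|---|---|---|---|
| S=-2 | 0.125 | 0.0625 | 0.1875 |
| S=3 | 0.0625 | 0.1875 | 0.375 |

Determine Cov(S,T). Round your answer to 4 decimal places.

1.4844

E[S] = 1.125,  E[T] = 1.625
E[ST] = 3.3125
Cov(S,T) = E[ST] − E[S]E[T] = 3.3125 − (1.125)(1.625) = 1.484375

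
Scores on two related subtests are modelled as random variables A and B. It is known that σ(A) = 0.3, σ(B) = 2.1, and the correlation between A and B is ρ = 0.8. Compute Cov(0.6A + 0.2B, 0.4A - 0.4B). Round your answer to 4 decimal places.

-0.4118

Var(A) = (0.3)² = 0.09;  Var(B) = (2.1)² = 4.41
Cov(A,B) = ρ·σ(A)·σ(B) = 0.8·0.3·2.1 = 0.504
Cov(0.6A + 0.2B, 0.4A - 0.4B) = (0.6)(0.4)Var(A) + (0.2)(-0.4)Var(B) + [(0.6)(-0.4) + (0.2)(0.4)]Cov(A,B)
= 0.24·0.09 + -0.08·4.41 + -0.16·0.504 = -0.41184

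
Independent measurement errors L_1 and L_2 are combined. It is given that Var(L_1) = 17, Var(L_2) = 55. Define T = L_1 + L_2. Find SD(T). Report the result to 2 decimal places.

By independence, Var(T) = (1)²Var(L_1) + (1)²Var(L_2)
= (1)²·17 + (1)²·55 = 72
SD(T) = √72 ≈ 8.49

8.49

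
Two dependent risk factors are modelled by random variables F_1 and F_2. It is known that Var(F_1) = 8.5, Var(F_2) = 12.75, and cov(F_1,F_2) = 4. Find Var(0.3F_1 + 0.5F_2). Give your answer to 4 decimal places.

5.1525

Var(0.3F_1 + 0.5F_2) = (0.3)²·Var(F_1) + (0.5)²·Var(F_2) + 2·(0.3)·(0.5)·cov(F_1,F_2)
= 0.09·8.5 + 0.25·12.75 + 0.3·4 = 5.1525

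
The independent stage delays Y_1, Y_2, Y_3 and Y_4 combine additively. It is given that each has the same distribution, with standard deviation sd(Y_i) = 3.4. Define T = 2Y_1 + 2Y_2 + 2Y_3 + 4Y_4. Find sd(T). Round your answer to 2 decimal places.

Var(Y_i) = (3.4)² = 11.56
By independence, Var(T) = (2)²Var(Y_1) + (2)²Var(Y_2) + (2)²Var(Y_3) + (4)²Var(Y_4)
= (2)²·11.56 + (2)²·11.56 + (2)²·11.56 + (4)²·11.56 = 323.68
sd(T) = √323.68 ≈ 17.99

17.99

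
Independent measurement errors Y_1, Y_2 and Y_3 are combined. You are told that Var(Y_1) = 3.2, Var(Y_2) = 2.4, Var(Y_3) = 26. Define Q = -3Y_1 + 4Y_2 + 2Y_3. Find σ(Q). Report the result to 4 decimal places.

13.0843

By independence, Var(Q) = (-3)²Var(Y_1) + (4)²Var(Y_2) + (2)²Var(Y_3)
= (-3)²·3.2 + (4)²·2.4 + (2)²·26 = 171.2
σ(Q) = √171.2 ≈ 13.0843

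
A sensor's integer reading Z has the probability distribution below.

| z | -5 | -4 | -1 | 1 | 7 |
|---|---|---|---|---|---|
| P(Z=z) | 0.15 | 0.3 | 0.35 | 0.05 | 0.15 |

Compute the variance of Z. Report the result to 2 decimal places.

E[Z] = (-5)(0.15) + (-4)(0.3) + (-1)(0.35) + (1)(0.05) + (7)(0.15) = -1.2
E[Z²] = (-5)²(0.15) + (-4)²(0.3) + (-1)²(0.35) + (1)²(0.05) + (7)²(0.15) = 16.3
Var(Z) = E[Z²] − (E[Z])² = 16.3 − (-1.2)² = 14.86

14.86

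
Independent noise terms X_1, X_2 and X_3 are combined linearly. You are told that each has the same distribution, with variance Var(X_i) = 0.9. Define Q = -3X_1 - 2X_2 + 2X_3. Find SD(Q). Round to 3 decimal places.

3.912

By independence, Var(Q) = (-3)²Var(X_1) + (-2)²Var(X_2) + (2)²Var(X_3)
= (-3)²·0.9 + (-2)²·0.9 + (2)²·0.9 = 15.3
SD(Q) = √15.3 ≈ 3.912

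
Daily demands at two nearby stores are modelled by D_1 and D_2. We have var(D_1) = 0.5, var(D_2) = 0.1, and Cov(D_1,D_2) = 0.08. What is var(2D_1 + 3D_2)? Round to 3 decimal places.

var(2D_1 + 3D_2) = (2)²·var(D_1) + (3)²·var(D_2) + 2·(2)·(3)·Cov(D_1,D_2)
= 4·0.5 + 9·0.1 + 12·0.08 = 3.86

3.860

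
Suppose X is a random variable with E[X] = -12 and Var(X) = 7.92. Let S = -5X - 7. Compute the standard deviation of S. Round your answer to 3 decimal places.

14.071

Var(-5X - 7) = (-5)²·7.92 = 198
SD(S) = √198 ≈ 14.071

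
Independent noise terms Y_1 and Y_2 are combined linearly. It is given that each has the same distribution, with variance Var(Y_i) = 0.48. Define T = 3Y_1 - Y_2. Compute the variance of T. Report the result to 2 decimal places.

By independence, Var(T) = (3)²Var(Y_1) + (-1)²Var(Y_2)
= (3)²·0.48 + (-1)²·0.48 = 4.8

4.80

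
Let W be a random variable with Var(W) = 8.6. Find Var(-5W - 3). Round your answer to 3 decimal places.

215.000

Var(-5W - 3) = (-5)²·Var(W) = 25·8.6 = 215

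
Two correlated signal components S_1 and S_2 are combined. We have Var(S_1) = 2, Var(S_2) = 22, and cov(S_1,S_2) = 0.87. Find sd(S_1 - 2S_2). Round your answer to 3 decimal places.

9.302

Var(S_1 - 2S_2) = (1)²·Var(S_1) + (-2)²·Var(S_2) + 2·(1)·(-2)·cov(S_1,S_2)
= 1·2 + 4·22 + -4·0.87 = 86.52
sd(S_1 - 2S_2) = √86.52 ≈ 9.302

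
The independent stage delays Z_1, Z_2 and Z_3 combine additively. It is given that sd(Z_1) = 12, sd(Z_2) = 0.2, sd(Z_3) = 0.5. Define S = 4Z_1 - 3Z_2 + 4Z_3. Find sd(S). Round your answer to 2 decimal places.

Var(Z_1) = 144, Var(Z_2) = 0.04, Var(Z_3) = 0.25
By independence, Var(S) = (4)²Var(Z_1) + (-3)²Var(Z_2) + (4)²Var(Z_3)
= (4)²·144 + (-3)²·0.04 + (4)²·0.25 = 2308.36
sd(S) = √2308.36 ≈ 48.05

48.05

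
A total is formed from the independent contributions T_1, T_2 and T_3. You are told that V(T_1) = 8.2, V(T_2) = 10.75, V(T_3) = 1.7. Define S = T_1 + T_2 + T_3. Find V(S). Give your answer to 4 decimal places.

20.6500

By independence, V(S) = (1)²V(T_1) + (1)²V(T_2) + (1)²V(T_3)
= (1)²·8.2 + (1)²·10.75 + (1)²·1.7 = 20.65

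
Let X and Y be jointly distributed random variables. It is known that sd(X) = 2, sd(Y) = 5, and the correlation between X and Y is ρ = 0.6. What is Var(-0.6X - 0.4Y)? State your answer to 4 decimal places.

8.3200

Var(X) = (2)² = 4;  Var(Y) = (5)² = 25
Cov(X,Y) = ρ·sd(X)·sd(Y) = 0.6·2·5 = 6
Var(-0.6X - 0.4Y) = (-0.6)²·Var(X) + (-0.4)²·Var(Y) + 2·(-0.6)·(-0.4)·Cov(X,Y)
= 0.36·4 + 0.16·25 + 0.48·6 = 8.32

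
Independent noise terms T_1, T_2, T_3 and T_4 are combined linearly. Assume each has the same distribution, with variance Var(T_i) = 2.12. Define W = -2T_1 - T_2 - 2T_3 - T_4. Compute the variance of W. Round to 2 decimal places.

By independence, Var(W) = (-2)²Var(T_1) + (-1)²Var(T_2) + (-2)²Var(T_3) + (-1)²Var(T_4)
= (-2)²·2.12 + (-1)²·2.12 + (-2)²·2.12 + (-1)²·2.12 = 21.2

21.20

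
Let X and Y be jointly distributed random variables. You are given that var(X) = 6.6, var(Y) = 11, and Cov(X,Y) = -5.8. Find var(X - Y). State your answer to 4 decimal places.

29.2000

var(X - Y) = (1)²·var(X) + (-1)²·var(Y) + 2·(1)·(-1)·Cov(X,Y)
= 1·6.6 + 1·11 + -2·-5.8 = 29.2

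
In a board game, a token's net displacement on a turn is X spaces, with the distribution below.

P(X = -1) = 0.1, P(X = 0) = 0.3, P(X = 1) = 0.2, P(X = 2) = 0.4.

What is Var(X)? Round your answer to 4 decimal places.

1.0900

E[X] = (-1)(0.1) + (0)(0.3) + (1)(0.2) + (2)(0.4) = 0.9
E[X²] = (-1)²(0.1) + (0)²(0.3) + (1)²(0.2) + (2)²(0.4) = 1.9
Var(X) = E[X²] − (E[X])² = 1.9 − (0.9)² = 1.09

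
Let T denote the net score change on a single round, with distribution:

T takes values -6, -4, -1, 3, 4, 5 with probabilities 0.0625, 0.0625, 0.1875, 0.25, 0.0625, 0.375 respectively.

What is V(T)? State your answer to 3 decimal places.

11.809

E[T] = (-6)(0.0625) + (-4)(0.0625) + (-1)(0.1875) + (3)(0.25) + (4)(0.0625) + (5)(0.375) = 2.0625
E[T²] = (-6)²(0.0625) + (-4)²(0.0625) + (-1)²(0.1875) + (3)²(0.25) + (4)²(0.0625) + (5)²(0.375) = 16.0625
V(T) = E[T²] − (E[T])² = 16.0625 − (2.0625)² = 11.80859375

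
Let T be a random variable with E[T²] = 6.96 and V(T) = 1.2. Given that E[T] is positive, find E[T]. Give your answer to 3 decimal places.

(E[T])² = E[T²] − V(T) = 6.96 − 1.2 = 5.76
E[T] = √5.76 = 2.4

2.400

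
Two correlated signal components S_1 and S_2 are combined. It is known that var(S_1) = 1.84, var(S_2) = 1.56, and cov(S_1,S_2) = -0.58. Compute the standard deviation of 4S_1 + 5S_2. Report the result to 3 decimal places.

var(4S_1 + 5S_2) = (4)²·var(S_1) + (5)²·var(S_2) + 2·(4)·(5)·cov(S_1,S_2)
= 16·1.84 + 25·1.56 + 40·-0.58 = 45.24
sd(4S_1 + 5S_2) = √45.24 ≈ 6.726

6.726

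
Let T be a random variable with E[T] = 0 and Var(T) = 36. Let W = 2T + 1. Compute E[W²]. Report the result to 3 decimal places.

E[2T + 1] = 2·0 + 1 = 1
Var(2T + 1) = (2)²·36 = 144
E[W²] = Var(W) + (E[W])² = 144 + (1)² = 145

145.000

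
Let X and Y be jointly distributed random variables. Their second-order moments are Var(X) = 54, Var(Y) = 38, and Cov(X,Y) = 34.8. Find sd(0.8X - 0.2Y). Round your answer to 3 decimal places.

4.994

Var(0.8X - 0.2Y) = (0.8)²·Var(X) + (-0.2)²·Var(Y) + 2·(0.8)·(-0.2)·Cov(X,Y)
= 0.64·54 + 0.04·38 + -0.32·34.8 = 24.944
sd(0.8X - 0.2Y) = √24.944 ≈ 4.994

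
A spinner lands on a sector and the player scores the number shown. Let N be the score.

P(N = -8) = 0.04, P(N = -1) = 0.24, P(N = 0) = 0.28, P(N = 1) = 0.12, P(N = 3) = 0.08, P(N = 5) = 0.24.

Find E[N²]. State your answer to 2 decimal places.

E[N²] = (-8)²(0.04) + (-1)²(0.24) + (0)²(0.28) + (1)²(0.12) + (3)²(0.08) + (5)²(0.24) = 9.64

9.64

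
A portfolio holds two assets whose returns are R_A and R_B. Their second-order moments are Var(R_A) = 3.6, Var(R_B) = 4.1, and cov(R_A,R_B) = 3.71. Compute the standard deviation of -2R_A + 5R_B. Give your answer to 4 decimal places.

Var(-2R_A + 5R_B) = (-2)²·Var(R_A) + (5)²·Var(R_B) + 2·(-2)·(5)·cov(R_A,R_B)
= 4·3.6 + 25·4.1 + -20·3.71 = 42.7
σ(-2R_A + 5R_B) = √42.7 ≈ 6.5345

6.5345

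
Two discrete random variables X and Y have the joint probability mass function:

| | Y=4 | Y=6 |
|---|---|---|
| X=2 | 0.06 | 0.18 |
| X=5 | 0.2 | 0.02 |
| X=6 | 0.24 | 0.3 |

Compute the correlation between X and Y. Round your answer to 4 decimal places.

-0.1837

E[X] = 4.82,  E[Y] = 5
E[XY] = 23.8
Cov(X,Y) = E[XY] − E[X]E[Y] = 23.8 − (4.82)(5) = -0.3
Var(X) = 2.6676,  Var(Y) = 1
ρ = -0.3 / √(2.6676·1) ≈ -0.1837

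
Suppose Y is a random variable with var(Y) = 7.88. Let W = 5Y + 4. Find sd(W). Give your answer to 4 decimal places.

14.0357

var(5Y + 4) = (5)²·7.88 = 197
sd(W) = √197 ≈ 14.0357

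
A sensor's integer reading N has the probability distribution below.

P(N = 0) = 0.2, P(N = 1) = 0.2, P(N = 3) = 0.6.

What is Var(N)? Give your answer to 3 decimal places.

1.600

E[N] = (0)(0.2) + (1)(0.2) + (3)(0.6) = 2
E[N²] = (0)²(0.2) + (1)²(0.2) + (3)²(0.6) = 5.6
Var(N) = E[N²] − (E[N])² = 5.6 − (2)² = 1.6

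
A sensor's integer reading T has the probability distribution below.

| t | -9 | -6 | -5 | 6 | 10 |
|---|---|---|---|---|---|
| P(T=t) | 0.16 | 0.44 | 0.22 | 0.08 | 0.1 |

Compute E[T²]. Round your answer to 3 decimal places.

47.180

E[T²] = (-9)²(0.16) + (-6)²(0.44) + (-5)²(0.22) + (6)²(0.08) + (10)²(0.1) = 47.18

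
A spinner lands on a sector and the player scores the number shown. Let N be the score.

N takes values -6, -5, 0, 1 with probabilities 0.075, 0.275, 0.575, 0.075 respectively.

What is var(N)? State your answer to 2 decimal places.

E[N] = (-6)(0.075) + (-5)(0.275) + (0)(0.575) + (1)(0.075) = -1.75
E[N²] = (-6)²(0.075) + (-5)²(0.275) + (0)²(0.575) + (1)²(0.075) = 9.65
var(N) = E[N²] − (E[N])² = 9.65 − (-1.75)² = 6.5875

6.59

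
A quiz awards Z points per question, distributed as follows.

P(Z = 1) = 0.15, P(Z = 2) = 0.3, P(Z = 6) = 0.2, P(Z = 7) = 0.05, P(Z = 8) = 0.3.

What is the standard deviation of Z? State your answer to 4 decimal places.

2.8478

E[Z] = (1)(0.15) + (2)(0.3) + (6)(0.2) + (7)(0.05) + (8)(0.3) = 4.7
E[Z²] = (1)²(0.15) + (2)²(0.3) + (6)²(0.2) + (7)²(0.05) + (8)²(0.3) = 30.2
V(Z) = E[Z²] − (E[Z])² = 30.2 − (4.7)² = 8.11
σ(Z) = √8.11 ≈ 2.8478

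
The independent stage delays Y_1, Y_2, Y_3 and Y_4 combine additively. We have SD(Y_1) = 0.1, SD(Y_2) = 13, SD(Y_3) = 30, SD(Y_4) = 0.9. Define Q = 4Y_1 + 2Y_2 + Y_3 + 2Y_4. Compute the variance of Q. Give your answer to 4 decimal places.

1579.4000

Var(Y_1) = 0.01, Var(Y_2) = 169, Var(Y_3) = 900, Var(Y_4) = 0.81
By independence, Var(Q) = (4)²Var(Y_1) + (2)²Var(Y_2) + (1)²Var(Y_3) + (2)²Var(Y_4)
= (4)²·0.01 + (2)²·169 + (1)²·900 + (2)²·0.81 = 1579.4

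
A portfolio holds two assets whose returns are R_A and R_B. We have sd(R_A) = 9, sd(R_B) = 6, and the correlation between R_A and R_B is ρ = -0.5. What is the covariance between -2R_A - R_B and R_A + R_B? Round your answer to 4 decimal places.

var(R_A) = (9)² = 81;  var(R_B) = (6)² = 36
cov(R_A,R_B) = ρ·sd(R_A)·sd(R_B) = -0.5·9·6 = -27
cov(-2R_A - R_B, R_A + R_B) = (-2)(1)var(R_A) + (-1)(1)var(R_B) + [(-2)(1) + (-1)(1)]cov(R_A,R_B)
= -2·81 + -1·36 + -3·-27 = -117

-117.0000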